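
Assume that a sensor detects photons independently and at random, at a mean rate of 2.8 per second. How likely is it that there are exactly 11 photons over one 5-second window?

Over the interval, μ = 2.8 × 5 = 14 (a 5-second window = 5 seconds).
P(N = 11) = e^(−μ) μ^11/11! = e^(−14) · 14^11/39916800 ≈ 0.0844.

0.0844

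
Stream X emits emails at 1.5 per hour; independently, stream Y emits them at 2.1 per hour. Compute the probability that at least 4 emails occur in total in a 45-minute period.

Independent Poisson processes superpose: combined rate λ = 1.5 + 2.1 = 3.6 per hour.
Over the interval, μ = 3.6 × 0.75 = 2.7 (a 45-minute period = 0.75 hours).
P(N ≥ 4) = 1 − P(N ≤ 3) ≈ 0.2859.

0.2859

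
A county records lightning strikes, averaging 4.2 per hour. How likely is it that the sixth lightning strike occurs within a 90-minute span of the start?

0.6012

Over the interval, μ = 4.2 × 1.5 = 6.3 (a 90-minute span = 1.5 hours).
The sixth arrival falls in the interval iff at least 6 events occur there: P(S_6 ≤ t) = P(N ≥ 6) = 1 − P(N ≤ 5) ≈ 0.6012.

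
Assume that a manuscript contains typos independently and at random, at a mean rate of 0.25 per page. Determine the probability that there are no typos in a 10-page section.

0.0821

Over the interval, μ = 0.25 × 10 = 2.5 (a 10-page section = 10 pages).
P(N = 0) = e^(−μ) μ^0/0! = e^(−2.5) · 2.5^0/1 ≈ 0.0821.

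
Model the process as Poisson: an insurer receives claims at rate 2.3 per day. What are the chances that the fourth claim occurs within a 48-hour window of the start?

Over the interval, μ = 2.3 × 2 = 4.6 (a 48-hour window = 2 days).
The fourth arrival falls in the interval iff at least 4 events occur there: P(S_4 ≤ t) = P(N ≥ 4) = 1 − P(N ≤ 3) ≈ 0.6743.

0.6743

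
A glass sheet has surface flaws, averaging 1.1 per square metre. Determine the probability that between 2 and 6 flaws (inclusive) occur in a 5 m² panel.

Over the interval, μ = 1.1 × 5 = 5.5 (a 5 m² panel = 5 square metres).
P(2 ≤ N ≤ 6) = Σ_{j=2}^{6} e^(−5.5) · 5.5^j/j! ≈ 0.6595.

0.6595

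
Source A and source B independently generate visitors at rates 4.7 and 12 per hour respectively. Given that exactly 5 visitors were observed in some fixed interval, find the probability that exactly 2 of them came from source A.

Given the total, each event is independently from source A with probability p = λ_A/(λ_A+λ_B) = 4.7/16.7 ≈ 0.2814.
So K ~ Binomial(5, 4.7/16.7): P(K = 2) = C(5,2) · (4.7/16.7)^2 · (12/16.7)^3 ≈ 0.2939.

0.2939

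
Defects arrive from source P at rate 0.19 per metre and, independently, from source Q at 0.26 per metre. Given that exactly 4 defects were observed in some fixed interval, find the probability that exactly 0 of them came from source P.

0.1114

Given the total, each event is independently from source P with probability p = λ_P/(λ_P+λ_Q) = 0.19/0.45 ≈ 0.4222.
So K ~ Binomial(4, 0.19/0.45): P(K = 0) = C(4,0) · (0.19/0.45)^0 · (0.26/0.45)^4 ≈ 0.1114.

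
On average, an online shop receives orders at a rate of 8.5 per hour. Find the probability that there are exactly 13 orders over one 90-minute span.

Over the interval, μ = 8.5 × 1.5 = 12.75 (a 90-minute span = 1.5 hours).
P(N = 13) = e^(−μ) μ^13/13! = e^(−12.75) · 12.75^13/6227020800 ≈ 0.1097.

0.1097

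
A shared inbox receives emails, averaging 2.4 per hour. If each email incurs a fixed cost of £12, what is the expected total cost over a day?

£691.2

E[N] = 2.4 × 24 = 57.6 (a day = 24 hours); E[cost] = 57.6 × £12 = £691.2.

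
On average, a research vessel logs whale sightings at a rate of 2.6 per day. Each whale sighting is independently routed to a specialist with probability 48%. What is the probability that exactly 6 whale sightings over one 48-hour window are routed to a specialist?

Thinning: the whale sightings that are routed to a specialist themselves form a Poisson process with rate 0.48 × 2.6 = 1.248 per day.
Over the interval, μ = 1.248 × 2 = 2.496 (a 48-hour window = 2 days).
P(N = 6) = e^(−2.496) · 2.496^6/6! ≈ 0.0277.

0.0277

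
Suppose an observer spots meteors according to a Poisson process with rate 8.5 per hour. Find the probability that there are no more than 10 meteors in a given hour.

0.7634

With mean μ = 8.5 per hour,
P(N ≤ 10) = Σ_{j=0}^{10} e^(−μ) μ^j/j! ≈ 0.7634.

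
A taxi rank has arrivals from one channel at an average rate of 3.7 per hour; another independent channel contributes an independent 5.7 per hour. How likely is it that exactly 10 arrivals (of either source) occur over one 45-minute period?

Independent Poisson processes superpose: combined rate λ = 3.7 + 5.7 = 9.4 per hour.
Over the interval, μ = 9.4 × 0.75 = 7.05 (a 45-minute period = 0.75 hours).
P(N = 10) = e^(−7.05) · 7.05^10/10! ≈ 0.0725.

0.0725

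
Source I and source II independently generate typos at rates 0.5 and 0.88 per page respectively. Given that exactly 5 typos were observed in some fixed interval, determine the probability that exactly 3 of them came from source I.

Given the total, each event is independently from source I with probability p = λ_I/(λ_I+λ_II) = 0.5/1.38 ≈ 0.3623.
So K ~ Binomial(5, 0.5/1.38): P(K = 3) = C(5,3) · (0.5/1.38)^3 · (0.88/1.38)^2 ≈ 0.1934.

0.1934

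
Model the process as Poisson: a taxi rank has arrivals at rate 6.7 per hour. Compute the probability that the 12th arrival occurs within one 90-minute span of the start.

Over the interval, μ = 6.7 × 1.5 = 10.05 (a 90-minute span = 1.5 hours).
The 12th arrival falls in the interval iff at least 12 events occur there: P(S_12 ≤ t) = P(N ≥ 12) = 1 − P(N ≤ 11) ≈ 0.3089.

0.3089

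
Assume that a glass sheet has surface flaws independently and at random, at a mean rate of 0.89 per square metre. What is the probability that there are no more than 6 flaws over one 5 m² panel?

Over the interval, μ = 0.89 × 5 = 4.45 (a 5 m² panel = 5 square metres).
P(N ≤ 6) = Σ_{j=0}^{6} e^(−μ) μ^j/j! ≈ 0.8374.

0.8374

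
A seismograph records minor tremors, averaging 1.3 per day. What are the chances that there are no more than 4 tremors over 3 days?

0.6484

Over the interval, μ = 1.3 × 3 = 3.9 (3 days).
P(N ≤ 4) = Σ_{j=0}^{4} e^(−μ) μ^j/j! ≈ 0.6484.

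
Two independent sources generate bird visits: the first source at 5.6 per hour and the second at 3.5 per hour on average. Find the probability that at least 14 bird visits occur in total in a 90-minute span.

Independent Poisson processes superpose: combined rate λ = 5.6 + 3.5 = 9.1 per hour.
Over the interval, μ = 9.1 × 1.5 = 13.65 (a 90-minute span = 1.5 hours).
P(N ≥ 14) = 1 − P(N ≤ 13) ≈ 0.4980.

0.4980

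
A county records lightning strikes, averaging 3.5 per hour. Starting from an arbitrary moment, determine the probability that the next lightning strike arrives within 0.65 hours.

Inter-arrival times are exponential with rate λ = 3.5 per hour.
P(T ≤ 0.65) = 1 − e^(−λt) = 1 − e^(−3.5 × 0.65) = 1 − e^(−2.275) ≈ 0.8972.

0.8972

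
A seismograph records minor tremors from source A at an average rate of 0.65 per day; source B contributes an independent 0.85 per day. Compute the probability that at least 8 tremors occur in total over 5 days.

0.4754

Independent Poisson processes superpose: combined rate λ = 0.65 + 0.85 = 1.5 per day.
Over the interval, μ = 1.5 × 5 = 7.5 (5 days).
P(N ≥ 8) = 1 − P(N ≤ 7) ≈ 0.4754.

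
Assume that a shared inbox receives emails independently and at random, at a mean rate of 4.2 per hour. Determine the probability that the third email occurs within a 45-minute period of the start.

Over the interval, μ = 4.2 × 0.75 = 3.15 (a 45-minute period = 0.75 hours).
The third arrival falls in the interval iff at least 3 events occur there: P(S_3 ≤ t) = P(N ≥ 3) = 1 − P(N ≤ 2) ≈ 0.6096.

0.6096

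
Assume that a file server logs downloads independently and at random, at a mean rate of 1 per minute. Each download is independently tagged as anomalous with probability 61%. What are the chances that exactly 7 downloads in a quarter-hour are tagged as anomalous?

0.1132

Thinning: the downloads that are tagged as anomalous themselves form a Poisson process with rate 0.61 × 1 = 0.61 per minute.
Over the interval, μ = 0.61 × 15 = 9.15 (a quarter-hour = 15 minutes).
P(N = 7) = e^(−9.15) · 9.15^7/7! ≈ 0.1132.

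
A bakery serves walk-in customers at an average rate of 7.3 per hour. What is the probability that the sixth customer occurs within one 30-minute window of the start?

0.1628

Over the interval, μ = 7.3 × 0.5 = 3.65 (a 30-minute window = 0.5 hours).
The sixth arrival falls in the interval iff at least 6 events occur there: P(S_6 ≤ t) = P(N ≥ 6) = 1 − P(N ≤ 5) ≈ 0.1628.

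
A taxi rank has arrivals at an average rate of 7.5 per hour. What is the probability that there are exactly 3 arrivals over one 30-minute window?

Over the interval, μ = 7.5 × 0.5 = 3.75 (a 30-minute window = 0.5 hours).
P(N = 3) = e^(−μ) μ^3/3! = e^(−3.75) · 3.75^3/6 ≈ 0.2067.

0.2067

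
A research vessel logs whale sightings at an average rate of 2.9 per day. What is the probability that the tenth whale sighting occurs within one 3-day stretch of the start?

Over the interval, μ = 2.9 × 3 = 8.7 (a 3-day stretch = 3 days).
The tenth arrival falls in the interval iff at least 10 events occur there: P(S_10 ≤ t) = P(N ≥ 10) = 1 − P(N ≤ 9) ≈ 0.3731.

0.3731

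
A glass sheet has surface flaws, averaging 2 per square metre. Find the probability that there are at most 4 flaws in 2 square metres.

Over the interval, μ = 2 × 2 = 4 (2 square metres).
P(N ≤ 4) = Σ_{j=0}^{4} e^(−μ) μ^j/j! ≈ 0.6288.

0.6288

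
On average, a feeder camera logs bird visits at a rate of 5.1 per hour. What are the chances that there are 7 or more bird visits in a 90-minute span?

0.6420

Over the interval, μ = 5.1 × 1.5 = 7.65 (a 90-minute span = 1.5 hours).
P(N ≥ 7) = 1 − P(N ≤ 6) = 1 − Σ_{j=0}^{6} e^(−μ) μ^j/j! ≈ 0.6420.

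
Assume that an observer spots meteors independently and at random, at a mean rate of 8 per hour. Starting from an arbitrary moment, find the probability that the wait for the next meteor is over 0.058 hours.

0.6288

The wait for the next event is exponential with rate λ = 8 per hour.
P(T > 0.058) = e^(−λt) = e^(−8 × 0.058) = e^(−0.464) ≈ 0.6288.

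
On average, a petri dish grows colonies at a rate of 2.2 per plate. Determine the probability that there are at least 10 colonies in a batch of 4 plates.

0.3863

Over the interval, μ = 2.2 × 4 = 8.8 (a batch of 4 plates = 4 plates).
P(N ≥ 10) = 1 − P(N ≤ 9) = 1 − Σ_{j=0}^{9} e^(−μ) μ^j/j! ≈ 0.3863.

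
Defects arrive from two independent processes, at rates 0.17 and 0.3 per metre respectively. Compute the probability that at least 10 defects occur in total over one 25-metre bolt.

0.7351

Independent Poisson processes superpose: combined rate λ = 0.17 + 0.3 = 0.47 per metre.
Over the interval, μ = 0.47 × 25 = 11.75 (a 25-metre bolt = 25 metres).
P(N ≥ 10) = 1 − P(N ≤ 9) ≈ 0.7351.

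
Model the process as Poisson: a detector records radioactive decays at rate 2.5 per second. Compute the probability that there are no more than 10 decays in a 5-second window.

0.2971

Over the interval, μ = 2.5 × 5 = 12.5 (a 5-second window = 5 seconds).
P(N ≤ 10) = Σ_{j=0}^{10} e^(−μ) μ^j/j! ≈ 0.2971.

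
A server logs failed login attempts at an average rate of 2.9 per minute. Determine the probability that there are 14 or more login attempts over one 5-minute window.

0.5875

Over the interval, μ = 2.9 × 5 = 14.5 (a 5-minute window = 5 minutes).
P(N ≥ 14) = 1 − P(N ≤ 13) = 1 − Σ_{j=0}^{13} e^(−μ) μ^j/j! ≈ 0.5875.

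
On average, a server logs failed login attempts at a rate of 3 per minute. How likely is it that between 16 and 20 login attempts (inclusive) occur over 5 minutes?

0.3489

Over the interval, μ = 3 × 5 = 15 (5 minutes).
P(16 ≤ N ≤ 20) = Σ_{j=16}^{20} e^(−15) · 15^j/j! ≈ 0.3489.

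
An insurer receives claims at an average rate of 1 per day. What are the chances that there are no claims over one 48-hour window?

Over the interval, μ = 1 × 2 = 2 (a 48-hour window = 2 days).
P(N = 0) = e^(−μ) μ^0/0! = e^(−2) · 2^0/1 ≈ 0.1353.

0.1353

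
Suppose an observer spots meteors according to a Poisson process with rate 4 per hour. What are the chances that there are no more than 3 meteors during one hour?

With mean μ = 4 per hour,
P(N ≤ 3) = Σ_{j=0}^{3} e^(−μ) μ^j/j! ≈ 0.4335.

0.4335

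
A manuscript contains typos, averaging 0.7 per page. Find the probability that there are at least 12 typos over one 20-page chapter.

Over the interval, μ = 0.7 × 20 = 14 (a 20-page chapter = 20 pages).
P(N ≥ 12) = 1 − P(N ≤ 11) = 1 − Σ_{j=0}^{11} e^(−μ) μ^j/j! ≈ 0.7400.

0.7400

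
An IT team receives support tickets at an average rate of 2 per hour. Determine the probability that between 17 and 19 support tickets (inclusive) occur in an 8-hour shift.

Over the interval, μ = 2 × 8 = 16 (an 8-hour shift = 8 hours).
P(17 ≤ N ≤ 19) = Σ_{j=17}^{19} e^(−16) · 16^j/j! ≈ 0.2463.

0.2463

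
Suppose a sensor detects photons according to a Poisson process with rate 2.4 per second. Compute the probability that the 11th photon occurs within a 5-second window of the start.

0.6528

Over the interval, μ = 2.4 × 5 = 12 (a 5-second window = 5 seconds).
The 11th arrival falls in the interval iff at least 11 events occur there: P(S_11 ≤ t) = P(N ≥ 11) = 1 − P(N ≤ 10) ≈ 0.6528.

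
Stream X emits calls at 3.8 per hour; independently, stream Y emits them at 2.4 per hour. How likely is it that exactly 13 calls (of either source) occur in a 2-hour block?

Independent Poisson processes superpose: combined rate λ = 3.8 + 2.4 = 6.2 per hour.
Over the interval, μ = 6.2 × 2 = 12.4 (a 2-hour block = 2 hours).
P(N = 13) = e^(−12.4) · 12.4^13/13! ≈ 0.1084.

0.1084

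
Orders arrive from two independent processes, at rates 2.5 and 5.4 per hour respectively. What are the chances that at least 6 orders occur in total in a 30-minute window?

Independent Poisson processes superpose: combined rate λ = 2.5 + 5.4 = 7.9 per hour.
Over the interval, μ = 7.9 × 0.5 = 3.95 (a 30-minute window = 0.5 hours).
P(N ≥ 6) = 1 − P(N ≤ 5) ≈ 0.2071.

0.2071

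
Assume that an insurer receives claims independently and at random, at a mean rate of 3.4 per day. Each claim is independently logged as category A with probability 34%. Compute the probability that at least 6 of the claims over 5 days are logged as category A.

0.5184

Thinning: the claims that are logged as category A themselves form a Poisson process with rate 0.34 × 3.4 = 1.156 per day.
Over the interval, μ = 1.156 × 5 = 5.78 (5 days).
P(N ≥ 6) = 1 − P(N ≤ 5) ≈ 0.5184.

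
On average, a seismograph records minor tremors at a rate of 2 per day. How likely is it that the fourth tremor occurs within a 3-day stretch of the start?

0.8488

Over the interval, μ = 2 × 3 = 6 (a 3-day stretch = 3 days).
The fourth arrival falls in the interval iff at least 4 events occur there: P(S_4 ≤ t) = P(N ≥ 4) = 1 − P(N ≤ 3) ≈ 0.8488.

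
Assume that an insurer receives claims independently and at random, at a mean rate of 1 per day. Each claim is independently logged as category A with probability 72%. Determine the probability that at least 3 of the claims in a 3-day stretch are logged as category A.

Thinning: the claims that are logged as category A themselves form a Poisson process with rate 0.72 × 1 = 0.72 per day.
Over the interval, μ = 0.72 × 3 = 2.16 (a 3-day stretch = 3 days).
P(N ≥ 3) = 1 − P(N ≤ 2) ≈ 0.3665.

0.3665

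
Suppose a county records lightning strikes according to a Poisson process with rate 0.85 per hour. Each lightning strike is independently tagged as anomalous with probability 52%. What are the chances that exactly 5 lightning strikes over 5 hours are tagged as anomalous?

Thinning: the lightning strikes that are tagged as anomalous themselves form a Poisson process with rate 0.52 × 0.85 = 0.442 per hour.
Over the interval, μ = 0.442 × 5 = 2.21 (5 hours).
P(N = 5) = e^(−2.21) · 2.21^5/5! ≈ 0.0482.

0.0482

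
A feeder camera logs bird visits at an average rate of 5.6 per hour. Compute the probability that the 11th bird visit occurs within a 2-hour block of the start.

Over the interval, μ = 5.6 × 2 = 11.2 (a 2-hour block = 2 hours).
The 11th arrival falls in the interval iff at least 11 events occur there: P(S_11 ≤ t) = P(N ≥ 11) = 1 − P(N ≤ 10) ≈ 0.5638.

0.5638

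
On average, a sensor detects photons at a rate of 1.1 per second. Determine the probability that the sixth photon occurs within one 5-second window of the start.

Over the interval, μ = 1.1 × 5 = 5.5 (a 5-second window = 5 seconds).
The sixth arrival falls in the interval iff at least 6 events occur there: P(S_6 ≤ t) = P(N ≥ 6) = 1 − P(N ≤ 5) ≈ 0.4711.

0.4711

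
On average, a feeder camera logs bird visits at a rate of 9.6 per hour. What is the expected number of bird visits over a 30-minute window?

E[N] = λt = 9.6 × 0.5 = 4.8 (a 30-minute window = 0.5 hours).

4.8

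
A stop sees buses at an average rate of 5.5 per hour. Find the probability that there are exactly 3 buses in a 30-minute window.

0.2216

Over the interval, μ = 5.5 × 0.5 = 2.75 (a 30-minute window = 0.5 hours).
P(N = 3) = e^(−μ) μ^3/3! = e^(−2.75) · 2.75^3/6 ≈ 0.2216.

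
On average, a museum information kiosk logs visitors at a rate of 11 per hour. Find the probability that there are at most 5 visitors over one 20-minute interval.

Over the interval, μ = 11 × 1/3 ≈ 3.66667 (a 20-minute interval = 1/3 hours).
P(N ≤ 5) = Σ_{j=0}^{5} e^(−μ) μ^j/j! ≈ 0.8348.

0.8348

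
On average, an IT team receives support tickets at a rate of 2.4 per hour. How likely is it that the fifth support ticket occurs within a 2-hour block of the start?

0.5237

Over the interval, μ = 2.4 × 2 = 4.8 (a 2-hour block = 2 hours).
The fifth arrival falls in the interval iff at least 5 events occur there: P(S_5 ≤ t) = P(N ≥ 5) = 1 − P(N ≤ 4) ≈ 0.5237.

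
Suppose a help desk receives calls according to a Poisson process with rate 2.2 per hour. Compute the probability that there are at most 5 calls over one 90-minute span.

Over the interval, μ = 2.2 × 1.5 = 3.3 (a 90-minute span = 1.5 hours).
P(N ≤ 5) = Σ_{j=0}^{5} e^(−μ) μ^j/j! ≈ 0.8829.

0.8829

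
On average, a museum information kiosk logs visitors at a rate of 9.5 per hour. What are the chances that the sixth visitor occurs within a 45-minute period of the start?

0.7150

Over the interval, μ = 9.5 × 0.75 = 7.125 (a 45-minute period = 0.75 hours).
The sixth arrival falls in the interval iff at least 6 events occur there: P(S_6 ≤ t) = P(N ≥ 6) = 1 − P(N ≤ 5) ≈ 0.7150.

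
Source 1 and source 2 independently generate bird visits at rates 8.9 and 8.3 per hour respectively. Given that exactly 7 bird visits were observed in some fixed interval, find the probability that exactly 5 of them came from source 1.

Given the total, each event is independently from source 1 with probability p = λ_1/(λ_1+λ_2) = 8.9/17.2 ≈ 0.5174.
So K ~ Binomial(7, 8.9/17.2): P(K = 5) = C(7,5) · (8.9/17.2)^5 · (8.3/17.2)^2 ≈ 0.1814.

0.1814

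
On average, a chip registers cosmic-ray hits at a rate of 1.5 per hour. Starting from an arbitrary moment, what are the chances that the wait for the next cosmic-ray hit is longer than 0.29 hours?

0.6473

The wait for the next event is exponential with rate λ = 1.5 per hour.
P(T > 0.29) = e^(−λt) = e^(−1.5 × 0.29) = e^(−0.435) ≈ 0.6473.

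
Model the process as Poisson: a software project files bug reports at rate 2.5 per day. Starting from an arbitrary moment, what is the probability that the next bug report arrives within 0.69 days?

Inter-arrival times are exponential with rate λ = 2.5 per day.
P(T ≤ 0.69) = 1 − e^(−λt) = 1 − e^(−2.5 × 0.69) = 1 − e^(−1.725) ≈ 0.8218.

0.8218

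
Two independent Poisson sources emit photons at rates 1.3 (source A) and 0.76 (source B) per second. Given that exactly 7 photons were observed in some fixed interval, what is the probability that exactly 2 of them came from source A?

0.0572

Given the total, each event is independently from source A with probability p = λ_A/(λ_A+λ_B) = 1.3/2.06 ≈ 0.6311.
So K ~ Binomial(7, 1.3/2.06): P(K = 2) = C(7,2) · (1.3/2.06)^2 · (0.76/2.06)^5 ≈ 0.0572.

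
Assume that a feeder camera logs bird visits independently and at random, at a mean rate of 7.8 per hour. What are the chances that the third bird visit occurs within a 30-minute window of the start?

Over the interval, μ = 7.8 × 0.5 = 3.9 (a 30-minute window = 0.5 hours).
The third arrival falls in the interval iff at least 3 events occur there: P(S_3 ≤ t) = P(N ≥ 3) = 1 − P(N ≤ 2) ≈ 0.7469.

0.7469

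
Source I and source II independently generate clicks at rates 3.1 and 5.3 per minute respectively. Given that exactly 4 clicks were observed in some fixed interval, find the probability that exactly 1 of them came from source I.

Given the total, each event is independently from source I with probability p = λ_I/(λ_I+λ_II) = 3.1/8.4 ≈ 0.3690.
So K ~ Binomial(4, 3.1/8.4): P(K = 1) = C(4,1) · (3.1/8.4)^1 · (5.3/8.4)^3 ≈ 0.3708.

0.3708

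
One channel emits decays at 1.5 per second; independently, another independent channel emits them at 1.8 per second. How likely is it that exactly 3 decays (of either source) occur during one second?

Independent Poisson processes superpose: combined rate λ = 1.5 + 1.8 = 3.3 per second.
So μ = 3.3.
P(N = 3) = e^(−3.3) · 3.3^3/3! ≈ 0.2209.

0.2209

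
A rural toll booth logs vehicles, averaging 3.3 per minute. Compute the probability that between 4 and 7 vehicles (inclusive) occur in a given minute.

0.3999

With mean μ = 3.3 per minute,
P(4 ≤ N ≤ 7) = Σ_{j=4}^{7} e^(−3.3) · 3.3^j/j! ≈ 0.3999.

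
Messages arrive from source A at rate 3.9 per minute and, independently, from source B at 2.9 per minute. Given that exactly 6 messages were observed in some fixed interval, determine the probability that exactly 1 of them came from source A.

0.0485

Given the total, each event is independently from source A with probability p = λ_A/(λ_A+λ_B) = 3.9/6.8 ≈ 0.5735.
So K ~ Binomial(6, 3.9/6.8): P(K = 1) = C(6,1) · (3.9/6.8)^1 · (2.9/6.8)^5 ≈ 0.0485.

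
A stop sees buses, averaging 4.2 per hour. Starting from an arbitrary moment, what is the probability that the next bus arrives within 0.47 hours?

Inter-arrival times are exponential with rate λ = 4.2 per hour.
P(T ≤ 0.47) = 1 − e^(−λt) = 1 − e^(−4.2 × 0.47) = 1 − e^(−1.974) ≈ 0.8611.

0.8611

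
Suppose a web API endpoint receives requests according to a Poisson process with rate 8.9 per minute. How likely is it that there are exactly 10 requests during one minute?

With mean μ = 8.9 per minute,
P(N = 10) = e^(−μ) μ^10/10! = e^(−8.9) · 8.9^10/3628800 ≈ 0.1172.

0.1172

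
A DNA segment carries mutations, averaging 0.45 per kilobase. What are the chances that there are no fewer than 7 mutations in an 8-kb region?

0.0733

Over the interval, μ = 0.45 × 8 = 3.6 (an 8-kb region = 8 kilobases).
P(N ≥ 7) = 1 − P(N ≤ 6) = 1 − Σ_{j=0}^{6} e^(−μ) μ^j/j! ≈ 0.0733.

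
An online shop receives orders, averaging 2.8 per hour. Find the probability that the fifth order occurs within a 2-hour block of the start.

Over the interval, μ = 2.8 × 2 = 5.6 (a 2-hour block = 2 hours).
The fifth arrival falls in the interval iff at least 5 events occur there: P(S_5 ≤ t) = P(N ≥ 5) = 1 − P(N ≤ 4) ≈ 0.6578.

0.6578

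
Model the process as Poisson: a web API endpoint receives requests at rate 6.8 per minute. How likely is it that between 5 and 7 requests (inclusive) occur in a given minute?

With mean μ = 6.8 per minute,
P(5 ≤ N ≤ 7) = Σ_{j=5}^{7} e^(−6.8) · 6.8^j/j! ≈ 0.4365.

0.4365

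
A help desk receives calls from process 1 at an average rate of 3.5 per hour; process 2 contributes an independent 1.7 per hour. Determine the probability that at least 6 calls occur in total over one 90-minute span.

Independent Poisson processes superpose: combined rate λ = 3.5 + 1.7 = 5.2 per hour.
Over the interval, μ = 5.2 × 1.5 = 7.8 (a 90-minute span = 1.5 hours).
P(N ≥ 6) = 1 − P(N ≤ 5) ≈ 0.7897.

0.7897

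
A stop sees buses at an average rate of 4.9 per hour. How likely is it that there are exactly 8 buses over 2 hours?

0.1170

Over the interval, μ = 4.9 × 2 = 9.8 (2 hours).
P(N = 8) = e^(−μ) μ^8/8! = e^(−9.8) · 9.8^8/40320 ≈ 0.1170.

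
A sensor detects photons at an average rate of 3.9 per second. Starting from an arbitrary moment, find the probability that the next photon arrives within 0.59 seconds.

Inter-arrival times are exponential with rate λ = 3.9 per second.
P(T ≤ 0.59) = 1 − e^(−λt) = 1 − e^(−3.9 × 0.59) = 1 − e^(−2.301) ≈ 0.8998.

0.8998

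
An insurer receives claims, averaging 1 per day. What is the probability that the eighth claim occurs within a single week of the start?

Over the interval, μ = 1 × 7 = 7 (a week = 7 days).
The eighth arrival falls in the interval iff at least 8 events occur there: P(S_8 ≤ t) = P(N ≥ 8) = 1 − P(N ≤ 7) ≈ 0.4013.

0.4013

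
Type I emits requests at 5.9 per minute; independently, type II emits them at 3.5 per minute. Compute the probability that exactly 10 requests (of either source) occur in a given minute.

0.1228

Independent Poisson processes superpose: combined rate λ = 5.9 + 3.5 = 9.4 per minute.
So μ = 9.4.
P(N = 10) = e^(−9.4) · 9.4^10/10! ≈ 0.1228.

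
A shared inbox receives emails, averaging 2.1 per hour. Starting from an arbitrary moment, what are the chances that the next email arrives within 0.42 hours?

Inter-arrival times are exponential with rate λ = 2.1 per hour.
P(T ≤ 0.42) = 1 − e^(−λt) = 1 − e^(−2.1 × 0.42) = 1 − e^(−0.882) ≈ 0.5860.

0.5860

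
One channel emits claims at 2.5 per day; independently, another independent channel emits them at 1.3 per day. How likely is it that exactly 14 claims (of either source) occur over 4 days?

Independent Poisson processes superpose: combined rate λ = 2.5 + 1.3 = 3.8 per day.
Over the interval, μ = 3.8 × 4 = 15.2 (4 days).
P(N = 14) = e^(−15.2) · 15.2^14/14! ≈ 0.1010.

0.1010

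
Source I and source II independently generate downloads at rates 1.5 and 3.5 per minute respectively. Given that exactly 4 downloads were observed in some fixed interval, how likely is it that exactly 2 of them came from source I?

Given the total, each event is independently from source I with probability p = λ_I/(λ_I+λ_II) = 1.5/5 = 0.3000.
So K ~ Binomial(4, 1.5/5): P(K = 2) = C(4,2) · (1.5/5)^2 · (3.5/5)^2 ≈ 0.2646.

0.2646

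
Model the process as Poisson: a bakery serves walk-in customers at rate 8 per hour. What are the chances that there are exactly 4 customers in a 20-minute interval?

Over the interval, μ = 8 × 1/3 ≈ 2.66667 (a 20-minute interval = 1/3 hours).
P(N = 4) = e^(−μ) μ^4/4! = e^(−2.66667) · 2.66667^4/24 ≈ 0.1464.

0.1464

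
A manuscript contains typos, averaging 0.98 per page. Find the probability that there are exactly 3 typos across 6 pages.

Over the interval, μ = 0.98 × 6 = 5.88 (6 pages).
P(N = 3) = e^(−μ) μ^3/3! = e^(−5.88) · 5.88^3/6 ≈ 0.0947.

0.0947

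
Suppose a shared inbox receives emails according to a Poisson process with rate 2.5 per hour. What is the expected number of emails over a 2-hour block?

E[N] = λt = 2.5 × 2 = 5 (a 2-hour block = 2 hours).

5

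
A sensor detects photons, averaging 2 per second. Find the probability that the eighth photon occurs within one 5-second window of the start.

Over the interval, μ = 2 × 5 = 10 (a 5-second window = 5 seconds).
The eighth arrival falls in the interval iff at least 8 events occur there: P(S_8 ≤ t) = P(N ≥ 8) = 1 − P(N ≤ 7) ≈ 0.7798.

0.7798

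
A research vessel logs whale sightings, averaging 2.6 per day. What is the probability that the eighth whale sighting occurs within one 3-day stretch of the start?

Over the interval, μ = 2.6 × 3 = 7.8 (a 3-day stretch = 3 days).
The eighth arrival falls in the interval iff at least 8 events occur there: P(S_8 ≤ t) = P(N ≥ 8) = 1 − P(N ≤ 7) ≈ 0.5188.

0.5188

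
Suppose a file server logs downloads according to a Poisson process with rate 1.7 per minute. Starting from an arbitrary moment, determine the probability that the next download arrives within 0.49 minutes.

0.5653

Inter-arrival times are exponential with rate λ = 1.7 per minute.
P(T ≤ 0.49) = 1 − e^(−λt) = 1 − e^(−1.7 × 0.49) = 1 − e^(−0.833) ≈ 0.5653.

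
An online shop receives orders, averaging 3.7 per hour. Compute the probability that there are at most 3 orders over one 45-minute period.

Over the interval, μ = 3.7 × 0.75 = 2.775 (a 45-minute period = 0.75 hours).
P(N ≤ 3) = Σ_{j=0}^{3} e^(−μ) μ^j/j! ≈ 0.6975.

0.6975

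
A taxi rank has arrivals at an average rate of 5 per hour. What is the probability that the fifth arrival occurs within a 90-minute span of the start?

0.8679

Over the interval, μ = 5 × 1.5 = 7.5 (a 90-minute span = 1.5 hours).
The fifth arrival falls in the interval iff at least 5 events occur there: P(S_5 ≤ t) = P(N ≥ 5) = 1 − P(N ≤ 4) ≈ 0.8679.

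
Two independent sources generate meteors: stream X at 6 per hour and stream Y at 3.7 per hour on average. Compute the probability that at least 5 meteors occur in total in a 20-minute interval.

Independent Poisson processes superpose: combined rate λ = 6 + 3.7 = 9.7 per hour.
Over the interval, μ = 9.7 × 1/3 ≈ 3.23333 (a 20-minute interval = 1/3 hours).
P(N ≥ 5) = 1 − P(N ≤ 4) ≈ 0.2253.

0.2253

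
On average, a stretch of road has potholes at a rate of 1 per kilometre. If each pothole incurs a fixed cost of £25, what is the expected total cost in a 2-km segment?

£50

E[N] = 1 × 2 = 2 (a 2-km segment = 2 kilometres); E[cost] = 2 × £25 = £50.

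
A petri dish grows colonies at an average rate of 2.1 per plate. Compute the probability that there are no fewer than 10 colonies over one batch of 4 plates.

0.3341

Over the interval, μ = 2.1 × 4 = 8.4 (a batch of 4 plates = 4 plates).
P(N ≥ 10) = 1 − P(N ≤ 9) = 1 − Σ_{j=0}^{9} e^(−μ) μ^j/j! ≈ 0.3341.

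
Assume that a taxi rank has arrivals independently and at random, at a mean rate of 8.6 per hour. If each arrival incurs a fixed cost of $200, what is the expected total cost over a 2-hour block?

E[N] = 8.6 × 2 = 17.2 (a 2-hour block = 2 hours); E[cost] = 17.2 × $200 = $3440.

$3440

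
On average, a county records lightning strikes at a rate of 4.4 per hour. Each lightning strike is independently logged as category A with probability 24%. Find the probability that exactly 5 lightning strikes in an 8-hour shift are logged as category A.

Thinning: the lightning strikes that are logged as category A themselves form a Poisson process with rate 0.24 × 4.4 = 1.056 per hour.
Over the interval, μ = 1.056 × 8 = 8.448 (an 8-hour shift = 8 hours).
P(N = 5) = e^(−8.448) · 8.448^5/5! ≈ 0.0769.

0.0769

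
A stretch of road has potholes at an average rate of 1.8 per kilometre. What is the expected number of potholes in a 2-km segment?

E[N] = λt = 1.8 × 2 = 3.6 (a 2-km segment = 2 kilometres).

3.6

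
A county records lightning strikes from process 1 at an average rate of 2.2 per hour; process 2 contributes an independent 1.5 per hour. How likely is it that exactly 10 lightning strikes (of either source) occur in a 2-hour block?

0.0829

Independent Poisson processes superpose: combined rate λ = 2.2 + 1.5 = 3.7 per hour.
Over the interval, μ = 3.7 × 2 = 7.4 (a 2-hour block = 2 hours).
P(N = 10) = e^(−7.4) · 7.4^10/10! ≈ 0.0829.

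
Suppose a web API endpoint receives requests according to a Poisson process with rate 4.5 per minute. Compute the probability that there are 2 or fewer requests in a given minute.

0.1736

With mean μ = 4.5 per minute,
P(N ≤ 2) = Σ_{j=0}^{2} e^(−μ) μ^j/j! ≈ 0.1736.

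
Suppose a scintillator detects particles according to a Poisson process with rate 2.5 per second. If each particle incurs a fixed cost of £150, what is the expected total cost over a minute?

E[N] = 2.5 × 60 = 150 (a minute = 60 seconds); E[cost] = 150 × £150 = £22500.

£22500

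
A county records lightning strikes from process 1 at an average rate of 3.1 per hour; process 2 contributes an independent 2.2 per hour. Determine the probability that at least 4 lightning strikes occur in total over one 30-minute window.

0.2749

Independent Poisson processes superpose: combined rate λ = 3.1 + 2.2 = 5.3 per hour.
Over the interval, μ = 5.3 × 0.5 = 2.65 (a 30-minute window = 0.5 hours).
P(N ≥ 4) = 1 − P(N ≤ 3) ≈ 0.2749.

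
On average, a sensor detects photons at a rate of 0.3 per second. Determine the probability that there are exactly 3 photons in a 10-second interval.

Over the interval, μ = 0.3 × 10 = 3 (a 10-second interval = 10 seconds).
P(N = 3) = e^(−μ) μ^3/3! = e^(−3) · 3^3/6 ≈ 0.2240.

0.2240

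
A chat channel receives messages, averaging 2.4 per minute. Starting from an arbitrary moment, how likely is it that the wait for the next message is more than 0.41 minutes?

0.3738

The wait for the next event is exponential with rate λ = 2.4 per minute.
P(T > 0.41) = e^(−λt) = e^(−2.4 × 0.41) = e^(−0.984) ≈ 0.3738.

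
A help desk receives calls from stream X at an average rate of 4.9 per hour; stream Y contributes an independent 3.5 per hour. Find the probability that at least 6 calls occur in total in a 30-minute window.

Independent Poisson processes superpose: combined rate λ = 4.9 + 3.5 = 8.4 per hour.
Over the interval, μ = 8.4 × 0.5 = 4.2 (a 30-minute window = 0.5 hours).
P(N ≥ 6) = 1 − P(N ≤ 5) ≈ 0.2469.

0.2469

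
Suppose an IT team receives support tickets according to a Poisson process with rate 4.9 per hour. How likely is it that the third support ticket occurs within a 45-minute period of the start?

Over the interval, μ = 4.9 × 0.75 = 3.675 (a 45-minute period = 0.75 hours).
The third arrival falls in the interval iff at least 3 events occur there: P(S_3 ≤ t) = P(N ≥ 3) = 1 − P(N ≤ 2) ≈ 0.7103.

0.7103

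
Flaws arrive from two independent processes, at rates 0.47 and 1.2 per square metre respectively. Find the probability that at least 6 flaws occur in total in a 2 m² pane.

Independent Poisson processes superpose: combined rate λ = 0.47 + 1.2 = 1.67 per square metre.
Over the interval, μ = 1.67 × 2 = 3.34 (a 2 m² pane = 2 square metres).
P(N ≥ 6) = 1 − P(N ≤ 5) ≈ 0.1220.

0.1220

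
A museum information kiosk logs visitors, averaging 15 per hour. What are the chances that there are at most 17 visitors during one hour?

0.7489

With mean μ = 15 per hour,
P(N ≤ 17) = Σ_{j=0}^{17} e^(−μ) μ^j/j! ≈ 0.7489.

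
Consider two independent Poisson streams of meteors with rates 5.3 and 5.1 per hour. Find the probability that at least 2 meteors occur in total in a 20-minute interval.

Independent Poisson processes superpose: combined rate λ = 5.3 + 5.1 = 10.4 per hour.
Over the interval, μ = 10.4 × 1/3 ≈ 3.46667 (a 20-minute interval = 1/3 hours).
P(N ≥ 2) = 1 − P(N ≤ 1) ≈ 0.8605.

0.8605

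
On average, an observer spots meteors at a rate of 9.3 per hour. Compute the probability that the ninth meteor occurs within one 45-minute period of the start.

Over the interval, μ = 9.3 × 0.75 = 6.975 (a 45-minute period = 0.75 hours).
The ninth arrival falls in the interval iff at least 9 events occur there: P(S_9 ≤ t) = P(N ≥ 9) = 1 − P(N ≤ 8) ≈ 0.2677.

0.2677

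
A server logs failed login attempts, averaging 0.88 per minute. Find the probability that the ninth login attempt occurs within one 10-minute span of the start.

Over the interval, μ = 0.88 × 10 = 8.8 (a 10-minute span = 10 minutes).
The ninth arrival falls in the interval iff at least 9 events occur there: P(S_9 ≤ t) = P(N ≥ 9) = 1 − P(N ≤ 8) ≈ 0.5177.

0.5177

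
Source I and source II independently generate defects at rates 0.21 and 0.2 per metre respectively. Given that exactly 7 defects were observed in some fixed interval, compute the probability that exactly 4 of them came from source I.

Given the total, each event is independently from source I with probability p = λ_I/(λ_I+λ_II) = 0.21/0.41 ≈ 0.5122.
So K ~ Binomial(7, 0.21/0.41): P(K = 4) = C(7,4) · (0.21/0.41)^4 · (0.2/0.41)^3 ≈ 0.2796.

0.2796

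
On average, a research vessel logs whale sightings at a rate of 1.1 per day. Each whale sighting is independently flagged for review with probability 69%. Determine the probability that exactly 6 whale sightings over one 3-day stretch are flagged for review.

0.0199

Thinning: the whale sightings that are flagged for review themselves form a Poisson process with rate 0.69 × 1.1 = 0.759 per day.
Over the interval, μ = 0.759 × 3 = 2.277 (a 3-day stretch = 3 days).
P(N = 6) = e^(−2.277) · 2.277^6/6! ≈ 0.0199.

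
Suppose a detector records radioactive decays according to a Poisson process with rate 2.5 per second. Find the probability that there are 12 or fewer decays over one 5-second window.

0.5190

Over the interval, μ = 2.5 × 5 = 12.5 (a 5-second window = 5 seconds).
P(N ≤ 12) = Σ_{j=0}^{12} e^(−μ) μ^j/j! ≈ 0.5190.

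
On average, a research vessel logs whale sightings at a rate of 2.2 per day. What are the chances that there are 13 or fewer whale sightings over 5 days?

0.7813

Over the interval, μ = 2.2 × 5 = 11 (5 days).
P(N ≤ 13) = Σ_{j=0}^{13} e^(−μ) μ^j/j! ≈ 0.7813.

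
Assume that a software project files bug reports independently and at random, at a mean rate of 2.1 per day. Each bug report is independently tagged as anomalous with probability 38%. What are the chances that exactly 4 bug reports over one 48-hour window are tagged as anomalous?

Thinning: the bug reports that are tagged as anomalous themselves form a Poisson process with rate 0.38 × 2.1 = 0.798 per day.
Over the interval, μ = 0.798 × 2 = 1.596 (a 48-hour window = 2 days).
P(N = 4) = e^(−1.596) · 1.596^4/4! ≈ 0.0548.

0.0548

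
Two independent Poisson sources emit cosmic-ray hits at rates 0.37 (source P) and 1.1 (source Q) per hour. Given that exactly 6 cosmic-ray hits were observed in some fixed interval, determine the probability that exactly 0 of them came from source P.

0.1756

Given the total, each event is independently from source P with probability p = λ_P/(λ_P+λ_Q) = 0.37/1.47 ≈ 0.2517.
So K ~ Binomial(6, 0.37/1.47): P(K = 0) = C(6,0) · (0.37/1.47)^0 · (1.1/1.47)^6 ≈ 0.1756.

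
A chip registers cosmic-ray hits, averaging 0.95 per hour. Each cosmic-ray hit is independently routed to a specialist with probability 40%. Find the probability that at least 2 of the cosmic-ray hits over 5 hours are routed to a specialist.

0.5663

Thinning: the cosmic-ray hits that are routed to a specialist themselves form a Poisson process with rate 0.4 × 0.95 = 0.38 per hour.
Over the interval, μ = 0.38 × 5 = 1.9 (5 hours).
P(N ≥ 2) = 1 − P(N ≤ 1) ≈ 0.5663.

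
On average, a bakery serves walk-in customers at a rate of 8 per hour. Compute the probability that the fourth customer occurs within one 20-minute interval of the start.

0.2786

Over the interval, μ = 8 × 1/3 ≈ 2.66667 (a 20-minute interval = 1/3 hours).
The fourth arrival falls in the interval iff at least 4 events occur there: P(S_4 ≤ t) = P(N ≥ 4) = 1 − P(N ≤ 3) ≈ 0.2786.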